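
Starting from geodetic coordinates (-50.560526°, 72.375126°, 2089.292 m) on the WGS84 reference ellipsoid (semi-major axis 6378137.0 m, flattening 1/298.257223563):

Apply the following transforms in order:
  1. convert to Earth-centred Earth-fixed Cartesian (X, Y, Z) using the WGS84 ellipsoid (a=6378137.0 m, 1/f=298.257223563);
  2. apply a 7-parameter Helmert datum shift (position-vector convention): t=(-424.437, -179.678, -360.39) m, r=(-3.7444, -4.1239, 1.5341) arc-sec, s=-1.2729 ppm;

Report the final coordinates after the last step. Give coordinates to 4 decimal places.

X=1229318.4124 m, Y=3870331.7514 m, Z=-4904645.8263 m

start: φ=-50.560526°, λ=72.375126°, h=2089.292 m
→ ECEF (a=6378137.000, f=1/298.257223563): X=1229675.1507, Y=3870596.2390, Z=-4904245.9998
→ Helmert 7p (PV): X=1229318.4124, Y=3870331.7514, Z=-4904645.8263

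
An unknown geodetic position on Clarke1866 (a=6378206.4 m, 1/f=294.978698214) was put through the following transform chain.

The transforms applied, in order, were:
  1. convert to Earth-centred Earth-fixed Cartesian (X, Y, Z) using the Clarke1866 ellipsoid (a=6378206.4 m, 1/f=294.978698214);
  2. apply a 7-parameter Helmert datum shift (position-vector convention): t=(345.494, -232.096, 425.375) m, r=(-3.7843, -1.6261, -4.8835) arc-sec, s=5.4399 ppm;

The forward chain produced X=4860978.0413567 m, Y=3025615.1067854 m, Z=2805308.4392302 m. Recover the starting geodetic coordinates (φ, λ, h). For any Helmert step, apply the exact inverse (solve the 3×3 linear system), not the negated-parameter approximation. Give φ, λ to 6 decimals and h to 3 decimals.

φ=26.254055°, λ=31.903945°, h=1607.681 m

start: X=4860978.0414, Y=3025615.1068, Z=2805308.4392 m
→ Helmert⁻¹: X=4860556.5779, Y=3025894.3598, Z=2804885.0031
→ geod (Bowring, a=6378206.400): φ=26.25405500°, λ=31.90394500°, h=1607.6810 m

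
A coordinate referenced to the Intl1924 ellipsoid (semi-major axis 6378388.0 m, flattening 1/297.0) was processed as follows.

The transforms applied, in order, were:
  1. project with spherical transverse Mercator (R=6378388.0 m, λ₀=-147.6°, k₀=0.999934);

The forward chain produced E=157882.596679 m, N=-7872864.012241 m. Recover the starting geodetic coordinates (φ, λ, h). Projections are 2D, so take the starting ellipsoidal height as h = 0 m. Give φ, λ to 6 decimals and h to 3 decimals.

start: E=157882.5967, N=-7872864.0122 m
→ tm⁻¹: φ=-70.67490200°, λ=-143.31097700°

φ=-70.674902°, λ=-143.310977°, h=0.000 m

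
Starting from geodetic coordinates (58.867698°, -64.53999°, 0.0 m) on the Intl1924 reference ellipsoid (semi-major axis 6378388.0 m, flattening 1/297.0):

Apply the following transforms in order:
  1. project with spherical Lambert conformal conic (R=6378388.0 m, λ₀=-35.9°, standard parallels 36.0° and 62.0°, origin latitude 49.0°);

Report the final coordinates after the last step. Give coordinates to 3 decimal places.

start: φ=58.867698°, λ=-64.539990°, h=0.000 m
→ lcc (R=6378388.0, λ₀=-35.9°): E=-1589662.6782, N=1381027.1731

E=-1589662.678 m, N=1381027.173 m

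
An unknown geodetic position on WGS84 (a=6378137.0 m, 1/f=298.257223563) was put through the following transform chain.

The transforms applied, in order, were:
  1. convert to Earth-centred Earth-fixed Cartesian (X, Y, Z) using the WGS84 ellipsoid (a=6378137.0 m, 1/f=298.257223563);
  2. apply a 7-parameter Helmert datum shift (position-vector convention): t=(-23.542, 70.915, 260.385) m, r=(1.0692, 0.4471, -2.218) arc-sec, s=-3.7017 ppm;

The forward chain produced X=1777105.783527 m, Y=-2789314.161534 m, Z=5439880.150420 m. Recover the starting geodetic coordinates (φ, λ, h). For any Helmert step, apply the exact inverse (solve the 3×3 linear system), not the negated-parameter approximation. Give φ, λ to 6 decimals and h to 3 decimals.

φ=58.870378°, λ=-57.497905°, h=3706.420 m

start: X=1777105.7835, Y=-2789314.1615, Z=5439880.1504 m
→ Helmert⁻¹: X=1777154.1073, Y=-2789348.0948, Z=5439658.2124
→ geod (Bowring, a=6378137.000): φ=58.87037800°, λ=-57.49790500°, h=3706.4200 m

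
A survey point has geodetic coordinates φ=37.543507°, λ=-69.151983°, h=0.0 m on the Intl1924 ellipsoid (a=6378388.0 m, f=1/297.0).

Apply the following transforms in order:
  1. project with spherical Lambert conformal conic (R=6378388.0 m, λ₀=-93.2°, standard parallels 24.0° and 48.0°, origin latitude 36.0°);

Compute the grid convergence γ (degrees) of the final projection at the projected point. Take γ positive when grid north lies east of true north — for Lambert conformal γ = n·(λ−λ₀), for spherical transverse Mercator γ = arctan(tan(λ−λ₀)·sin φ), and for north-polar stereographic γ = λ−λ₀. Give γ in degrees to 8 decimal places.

14.24085189

start: φ=37.543507°, λ=-69.151983°, h=0.000 m
→ into lcc (λ₀=-93.2°): φ=37.54350700°, λ−λ₀=24.04801700°
convergence γ = 14.24085189°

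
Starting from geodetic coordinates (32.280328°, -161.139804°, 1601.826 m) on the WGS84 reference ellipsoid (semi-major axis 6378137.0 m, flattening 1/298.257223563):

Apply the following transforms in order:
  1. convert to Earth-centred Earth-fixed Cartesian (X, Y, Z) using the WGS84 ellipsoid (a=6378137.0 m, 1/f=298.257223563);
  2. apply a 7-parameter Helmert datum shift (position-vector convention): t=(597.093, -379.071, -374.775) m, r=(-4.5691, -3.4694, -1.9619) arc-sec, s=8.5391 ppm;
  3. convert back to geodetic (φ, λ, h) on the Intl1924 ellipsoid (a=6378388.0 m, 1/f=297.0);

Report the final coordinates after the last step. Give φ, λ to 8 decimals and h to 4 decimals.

start: φ=32.280328°, λ=-161.139804°, h=1601.826 m
→ ECEF (a=6378137.000, f=1/298.257223563): X=-5109010.5621, Y=-1745240.8902, Z=3387608.3913
→ Helmert 7p (PV): X=-5108530.6760, Y=-1745511.2272, Z=3387215.2687
→ geod (Bowring, a=6378388.000): φ=32.27984000°, λ=-161.13544247°, h=856.8337 m

φ=32.27984000°, λ=-161.13544247°, h=856.8337 m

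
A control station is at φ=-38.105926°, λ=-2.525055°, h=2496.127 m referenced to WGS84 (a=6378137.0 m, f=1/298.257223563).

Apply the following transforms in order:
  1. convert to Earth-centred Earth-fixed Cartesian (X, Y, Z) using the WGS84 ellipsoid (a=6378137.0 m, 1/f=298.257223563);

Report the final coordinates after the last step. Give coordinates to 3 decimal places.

start: φ=-38.105926°, λ=-2.525055°, h=2496.127 m
→ ECEF (a=6378137.000, f=1/298.257223563): X=5022265.1408, Y=-221477.2579, Z=-3916242.7263

X=5022265.141 m, Y=-221477.258 m, Z=-3916242.726 m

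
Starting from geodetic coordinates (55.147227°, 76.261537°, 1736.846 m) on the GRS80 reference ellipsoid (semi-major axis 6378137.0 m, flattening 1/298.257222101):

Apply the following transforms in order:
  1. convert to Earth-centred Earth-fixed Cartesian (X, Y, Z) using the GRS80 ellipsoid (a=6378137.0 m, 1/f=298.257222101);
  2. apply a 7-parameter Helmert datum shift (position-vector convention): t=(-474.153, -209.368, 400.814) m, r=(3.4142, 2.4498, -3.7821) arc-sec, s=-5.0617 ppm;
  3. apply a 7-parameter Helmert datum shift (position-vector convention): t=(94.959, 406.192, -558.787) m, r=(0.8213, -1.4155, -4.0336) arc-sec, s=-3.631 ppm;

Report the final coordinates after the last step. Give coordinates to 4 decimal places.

start: φ=55.147227°, λ=76.261537°, h=1736.846 m
→ ECEF (a=6378137.000, f=1/298.257222101): X=867824.7235, Y=3549602.5832, Z=5212192.4935
→ Helmert 7p (PV): X=867473.1682, Y=3549273.0612, Z=5212615.3724
→ Helmert 7p (PV): X=867598.6131, Y=3549628.6467, Z=5212057.7438

X=867598.6131 m, Y=3549628.6467 m, Z=5212057.7438 m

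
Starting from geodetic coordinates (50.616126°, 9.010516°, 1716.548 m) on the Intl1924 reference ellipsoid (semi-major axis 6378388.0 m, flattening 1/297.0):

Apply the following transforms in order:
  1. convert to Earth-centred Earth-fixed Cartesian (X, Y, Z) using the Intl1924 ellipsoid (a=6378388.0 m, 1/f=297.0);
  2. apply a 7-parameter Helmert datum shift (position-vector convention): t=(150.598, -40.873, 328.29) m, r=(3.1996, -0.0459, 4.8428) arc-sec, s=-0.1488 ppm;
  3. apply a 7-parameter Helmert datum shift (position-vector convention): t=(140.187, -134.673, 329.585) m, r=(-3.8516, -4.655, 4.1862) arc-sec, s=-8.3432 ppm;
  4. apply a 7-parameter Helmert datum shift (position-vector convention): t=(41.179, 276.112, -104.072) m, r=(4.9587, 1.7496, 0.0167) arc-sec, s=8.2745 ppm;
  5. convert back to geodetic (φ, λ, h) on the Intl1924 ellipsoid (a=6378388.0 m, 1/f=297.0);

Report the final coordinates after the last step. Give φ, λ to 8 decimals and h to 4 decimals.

φ=50.61789278°, λ=9.01242278°, h=2361.6080 m

start: φ=50.616126°, λ=9.010516°, h=1716.548 m
→ ECEF (a=6378388.000, f=1/297.0): X=4006353.0364, Y=635297.7727, Z=4907980.9179
→ Helmert 7p (PV): X=4006487.0302, Y=635274.7354, Z=4908319.2239
→ Helmert 7p (PV): X=4006470.1269, Y=635307.7270, Z=4908686.4134
→ Helmert 7p (PV): X=4006586.0433, Y=635471.4122, Z=4908604.2471
→ geod (Bowring, a=6378388.000): φ=50.61789278°, λ=9.01242278°, h=2361.6080 m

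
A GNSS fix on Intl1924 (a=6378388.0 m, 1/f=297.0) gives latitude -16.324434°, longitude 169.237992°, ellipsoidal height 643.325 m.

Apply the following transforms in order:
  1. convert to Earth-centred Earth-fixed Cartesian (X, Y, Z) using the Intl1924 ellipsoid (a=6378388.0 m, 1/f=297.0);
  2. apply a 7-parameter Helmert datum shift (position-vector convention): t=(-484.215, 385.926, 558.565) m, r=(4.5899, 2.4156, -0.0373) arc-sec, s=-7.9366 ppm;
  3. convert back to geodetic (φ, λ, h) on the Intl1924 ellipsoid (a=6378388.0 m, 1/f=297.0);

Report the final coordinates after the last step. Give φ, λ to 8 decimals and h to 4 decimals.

start: φ=-16.324434°, λ=169.237992°, h=643.325 m
→ ECEF (a=6378388.000, f=1/297.0): X=-6015785.8198, Y=1143438.9046, Z=-1781413.1843
→ Helmert 7p (PV): X=-6016242.9454, Y=1143856.4840, Z=-1780744.5855
→ geod (Bowring, a=6378388.000): φ=-16.31729822°, λ=169.23495249°, h=961.2671 m

φ=-16.31729822°, λ=169.23495249°, h=961.2671 m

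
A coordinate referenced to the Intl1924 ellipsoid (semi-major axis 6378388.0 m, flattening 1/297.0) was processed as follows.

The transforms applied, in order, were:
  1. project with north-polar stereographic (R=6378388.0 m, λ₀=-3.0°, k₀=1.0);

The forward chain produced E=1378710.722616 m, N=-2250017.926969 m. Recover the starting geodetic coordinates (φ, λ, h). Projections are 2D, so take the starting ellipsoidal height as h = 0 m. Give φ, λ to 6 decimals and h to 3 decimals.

φ=66.625594°, λ=28.498111°, h=0.000 m

start: E=1378710.7226, N=-2250017.9270 m
→ stereo⁻¹: φ=66.62559400°, λ=28.49811100°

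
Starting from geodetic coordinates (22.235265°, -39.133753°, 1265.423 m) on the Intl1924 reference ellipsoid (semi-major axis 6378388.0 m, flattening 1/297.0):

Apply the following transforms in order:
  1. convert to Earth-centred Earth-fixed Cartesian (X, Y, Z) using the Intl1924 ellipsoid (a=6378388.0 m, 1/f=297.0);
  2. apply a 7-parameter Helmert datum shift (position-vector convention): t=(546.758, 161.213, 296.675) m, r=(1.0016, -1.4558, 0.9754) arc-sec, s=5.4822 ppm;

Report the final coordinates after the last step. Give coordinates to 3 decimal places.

start: φ=22.235265°, λ=-39.133753°, h=1265.423 m
→ ECEF (a=6378388.000, f=1/297.0): X=4582758.1369, Y=-3728791.3774, Z=2399056.9539
→ Helmert 7p (PV): X=4583330.7191, Y=-3728640.5846, Z=2399381.0192

X=4583330.719 m, Y=-3728640.585 m, Z=2399381.019 m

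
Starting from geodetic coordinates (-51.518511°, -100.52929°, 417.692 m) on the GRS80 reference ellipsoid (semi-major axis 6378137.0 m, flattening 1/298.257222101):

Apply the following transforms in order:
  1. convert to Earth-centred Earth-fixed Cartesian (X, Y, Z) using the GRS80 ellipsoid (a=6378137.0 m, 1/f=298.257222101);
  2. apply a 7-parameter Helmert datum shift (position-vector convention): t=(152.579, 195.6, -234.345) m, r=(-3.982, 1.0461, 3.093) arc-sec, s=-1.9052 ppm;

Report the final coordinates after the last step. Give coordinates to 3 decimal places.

X=-726616.396 m, Y=-3910229.020 m, Z=-4970116.937 m

start: φ=-51.518511°, λ=-100.529290°, h=417.692 m
→ ECEF (a=6378137.000, f=1/298.257222101): X=-726803.7904, Y=-3910325.2252, Z=-4969971.2370
→ Helmert 7p (PV): X=-726616.3962, Y=-3910229.0204, Z=-4970116.9373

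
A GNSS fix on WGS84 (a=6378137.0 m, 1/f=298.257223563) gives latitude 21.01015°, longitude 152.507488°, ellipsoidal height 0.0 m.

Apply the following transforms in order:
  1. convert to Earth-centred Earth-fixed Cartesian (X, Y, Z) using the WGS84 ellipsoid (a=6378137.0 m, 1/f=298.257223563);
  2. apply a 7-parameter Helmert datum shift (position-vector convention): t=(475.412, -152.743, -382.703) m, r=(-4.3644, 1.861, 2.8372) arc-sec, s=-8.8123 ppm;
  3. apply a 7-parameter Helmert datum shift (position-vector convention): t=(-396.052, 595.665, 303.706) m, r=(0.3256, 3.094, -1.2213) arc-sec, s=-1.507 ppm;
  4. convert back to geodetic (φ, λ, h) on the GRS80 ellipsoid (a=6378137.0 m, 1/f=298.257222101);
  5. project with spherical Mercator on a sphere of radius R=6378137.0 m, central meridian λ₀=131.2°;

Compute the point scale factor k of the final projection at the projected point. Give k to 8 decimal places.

1.07121504

start: φ=21.010150°, λ=152.507488°, h=0.000 m
→ ECEF (a=6378137.000, f=1/298.257223563): X=-5283983.4632, Y=2749790.0449, Z=2272444.1211
→ Helmert 7p (PV): X=-5283478.8079, Y=2749588.4713, Z=2272030.8835
→ Helmert 7p (PV): X=-5283816.5366, Y=2750207.6898, Z=2272414.7587
→ geod (Bowring, a=6378137.000): φ=21.00975755°, λ=152.50318325°, h=31.2379 m
→ into merc (λ₀=131.2°): φ=21.00975755°, λ−λ₀=21.30318325°
scale k = 1.07121504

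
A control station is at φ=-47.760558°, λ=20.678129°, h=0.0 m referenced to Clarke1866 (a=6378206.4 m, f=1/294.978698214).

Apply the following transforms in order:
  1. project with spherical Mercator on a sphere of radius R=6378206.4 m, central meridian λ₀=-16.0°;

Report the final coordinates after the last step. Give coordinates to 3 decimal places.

E=4083035.070 m, N=-6067178.276 m

start: φ=-47.760558°, λ=20.678129°, h=0.000 m
→ merc (R=6378206.4, λ₀=-16.0°): E=4083035.0702, N=-6067178.2755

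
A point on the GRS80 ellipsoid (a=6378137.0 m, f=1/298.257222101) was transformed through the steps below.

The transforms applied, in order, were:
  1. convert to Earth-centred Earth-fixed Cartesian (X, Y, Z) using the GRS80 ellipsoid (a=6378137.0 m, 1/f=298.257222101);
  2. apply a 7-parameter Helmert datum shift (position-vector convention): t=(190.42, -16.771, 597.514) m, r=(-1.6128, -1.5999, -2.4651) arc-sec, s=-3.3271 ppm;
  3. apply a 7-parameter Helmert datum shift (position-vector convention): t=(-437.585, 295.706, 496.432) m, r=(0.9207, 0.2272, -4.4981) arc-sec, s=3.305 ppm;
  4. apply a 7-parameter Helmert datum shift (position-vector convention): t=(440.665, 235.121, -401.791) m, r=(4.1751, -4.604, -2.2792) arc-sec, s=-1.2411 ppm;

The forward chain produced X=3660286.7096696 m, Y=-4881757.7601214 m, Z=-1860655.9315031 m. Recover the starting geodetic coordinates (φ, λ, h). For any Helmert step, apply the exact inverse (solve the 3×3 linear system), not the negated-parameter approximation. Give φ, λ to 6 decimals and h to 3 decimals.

start: X=3660286.7097, Y=-4881757.7601, Z=-1860655.9315 m
→ Helmert⁻¹: X=3659863.0103, Y=-4881996.1531, Z=-1860239.3217
→ Helmert⁻¹: X=3660397.0158, Y=-4882204.2050, Z=-1860703.7795
→ Helmert⁻¹: X=3660262.6831, Y=-4882145.3790, Z=-1861374.0511
→ geod (Bowring, a=6378137.000): φ=-17.07195400°, λ=-53.14021600°, h=3157.4270 m

φ=-17.071954°, λ=-53.140216°, h=3157.427 m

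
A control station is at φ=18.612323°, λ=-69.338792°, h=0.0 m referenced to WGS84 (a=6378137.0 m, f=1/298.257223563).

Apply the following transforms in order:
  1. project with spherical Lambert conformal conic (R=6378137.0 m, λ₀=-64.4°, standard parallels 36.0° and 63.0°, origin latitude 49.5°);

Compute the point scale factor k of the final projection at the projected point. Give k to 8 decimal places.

1.11132340

start: φ=18.612323°, λ=-69.338792°, h=0.000 m
→ into lcc (λ₀=-64.4°): φ=18.61232300°, λ−λ₀=-4.93879200°
scale k = 1.11132340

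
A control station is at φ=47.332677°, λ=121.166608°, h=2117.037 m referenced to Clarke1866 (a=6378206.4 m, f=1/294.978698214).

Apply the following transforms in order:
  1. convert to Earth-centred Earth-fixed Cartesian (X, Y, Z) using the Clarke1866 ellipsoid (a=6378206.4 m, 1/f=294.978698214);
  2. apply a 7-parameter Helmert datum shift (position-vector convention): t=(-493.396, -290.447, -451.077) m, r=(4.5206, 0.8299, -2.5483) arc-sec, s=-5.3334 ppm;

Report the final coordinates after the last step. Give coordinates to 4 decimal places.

X=-2242419.6483 m, Y=3706475.6062 m, Z=4667876.6561 m

start: φ=47.332677°, λ=121.166608°, h=2117.037 m
→ ECEF (a=6378206.400, f=1/294.978698214): X=-2242002.7885, Y=3706860.4361, Z=4668262.3693
→ Helmert 7p (PV): X=-2242419.6483, Y=3706475.6062, Z=4667876.6561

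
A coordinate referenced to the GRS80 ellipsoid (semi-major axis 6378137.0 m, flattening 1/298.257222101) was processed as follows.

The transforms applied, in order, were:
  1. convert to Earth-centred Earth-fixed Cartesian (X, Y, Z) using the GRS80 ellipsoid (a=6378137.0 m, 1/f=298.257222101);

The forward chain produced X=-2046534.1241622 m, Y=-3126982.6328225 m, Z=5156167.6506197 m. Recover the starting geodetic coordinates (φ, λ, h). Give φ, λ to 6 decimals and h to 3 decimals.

φ=54.248226°, λ=-123.203772°, h=3982.664 m

start: X=-2046534.1242, Y=-3126982.6328, Z=5156167.6506 m
→ geod (Bowring, a=6378137.000): φ=54.24822600°, λ=-123.20377200°, h=3982.6640 m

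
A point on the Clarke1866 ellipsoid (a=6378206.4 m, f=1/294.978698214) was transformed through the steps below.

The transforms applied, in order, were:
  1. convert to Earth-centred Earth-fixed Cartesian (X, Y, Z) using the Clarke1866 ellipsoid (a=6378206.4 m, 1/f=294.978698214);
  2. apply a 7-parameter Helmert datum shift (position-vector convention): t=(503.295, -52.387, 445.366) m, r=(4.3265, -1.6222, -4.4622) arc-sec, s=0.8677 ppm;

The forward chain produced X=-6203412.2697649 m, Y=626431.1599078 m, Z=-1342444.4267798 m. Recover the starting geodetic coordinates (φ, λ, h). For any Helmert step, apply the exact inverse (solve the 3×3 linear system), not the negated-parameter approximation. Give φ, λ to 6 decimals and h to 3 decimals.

start: X=-6203412.2698, Y=626431.1599, Z=-1342444.4268 m
→ Helmert⁻¹: X=-6203934.2921, Y=626320.6244, Z=-1342852.9732
→ geod (Bowring, a=6378206.400): φ=-12.23376000°, λ=174.23521400°, h=1183.7610 m

φ=-12.233760°, λ=174.235214°, h=1183.761 m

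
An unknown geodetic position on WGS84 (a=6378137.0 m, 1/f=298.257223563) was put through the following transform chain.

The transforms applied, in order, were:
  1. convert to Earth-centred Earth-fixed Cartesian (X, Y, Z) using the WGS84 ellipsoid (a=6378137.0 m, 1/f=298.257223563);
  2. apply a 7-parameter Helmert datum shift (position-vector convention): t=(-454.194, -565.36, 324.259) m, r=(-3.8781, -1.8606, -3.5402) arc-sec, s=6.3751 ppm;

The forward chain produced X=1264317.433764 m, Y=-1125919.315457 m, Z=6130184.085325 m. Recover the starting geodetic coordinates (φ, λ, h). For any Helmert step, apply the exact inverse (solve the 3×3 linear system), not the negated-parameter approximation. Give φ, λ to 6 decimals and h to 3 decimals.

φ=74.658253°, λ=-41.662367°, h=1042.019 m

start: X=1264317.4338, Y=-1125919.3155, Z=6130184.0853 m
→ Helmert⁻¹: X=1264838.1745, Y=-1125440.3219, Z=6129788.1787
→ geod (Bowring, a=6378137.000): φ=74.65825300°, λ=-41.66236700°, h=1042.0190 m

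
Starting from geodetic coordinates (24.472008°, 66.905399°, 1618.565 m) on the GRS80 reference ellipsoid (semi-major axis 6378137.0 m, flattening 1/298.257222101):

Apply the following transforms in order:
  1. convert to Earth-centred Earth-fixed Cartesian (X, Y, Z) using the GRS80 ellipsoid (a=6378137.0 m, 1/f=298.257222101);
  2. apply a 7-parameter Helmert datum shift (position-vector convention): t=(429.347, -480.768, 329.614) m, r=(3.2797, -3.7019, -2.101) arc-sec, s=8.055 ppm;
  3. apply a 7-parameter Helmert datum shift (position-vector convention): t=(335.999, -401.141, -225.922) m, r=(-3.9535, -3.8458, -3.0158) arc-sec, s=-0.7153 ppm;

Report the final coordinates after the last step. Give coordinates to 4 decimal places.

X=2279777.7215 m, Y=5343449.8618 m, Z=2626815.2101 m

start: φ=24.472008°, λ=66.905399°, h=1618.565 m
→ ECEF (a=6378137.000, f=1/298.257222101): X=2278959.2026, Y=5344340.4963, Z=2626626.2865
→ Helmert 7p (PV): X=2279414.2029, Y=5343837.7987, Z=2627102.9375
→ Helmert 7p (PV): X=2279777.7215, Y=5343449.8618, Z=2626815.2101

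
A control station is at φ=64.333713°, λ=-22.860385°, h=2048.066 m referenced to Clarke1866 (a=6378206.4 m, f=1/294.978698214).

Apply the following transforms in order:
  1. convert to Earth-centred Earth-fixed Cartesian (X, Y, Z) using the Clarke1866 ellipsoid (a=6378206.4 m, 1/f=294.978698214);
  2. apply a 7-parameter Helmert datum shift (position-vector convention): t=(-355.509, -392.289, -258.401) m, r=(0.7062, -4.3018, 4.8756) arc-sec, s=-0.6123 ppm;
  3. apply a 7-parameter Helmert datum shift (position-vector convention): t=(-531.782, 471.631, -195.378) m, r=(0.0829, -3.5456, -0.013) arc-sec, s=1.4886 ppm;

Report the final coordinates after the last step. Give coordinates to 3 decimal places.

X=2552363.354 m, Y=-1076419.099 m, Z=5727223.953 m

start: φ=64.333713°, λ=-22.860385°, h=2048.066 m
→ ECEF (a=6378206.400, f=1/294.978698214): X=2553440.9332, Y=-1076535.7820, Z=5727579.6931
→ Helmert 7p (PV): X=2552989.8548, Y=-1076886.6645, Z=5727367.3531
→ Helmert 7p (PV): X=2552363.3542, Y=-1076419.0993, Z=5727223.9529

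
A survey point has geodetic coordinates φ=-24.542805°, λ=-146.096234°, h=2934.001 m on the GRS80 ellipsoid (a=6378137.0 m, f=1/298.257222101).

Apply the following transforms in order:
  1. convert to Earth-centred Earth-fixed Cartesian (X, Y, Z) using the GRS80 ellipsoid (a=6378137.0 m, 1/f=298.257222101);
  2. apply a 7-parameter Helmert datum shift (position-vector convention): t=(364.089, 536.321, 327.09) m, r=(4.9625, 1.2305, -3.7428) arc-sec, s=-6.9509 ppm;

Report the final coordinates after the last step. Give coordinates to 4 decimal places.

X=-4820094.3607 m, Y=-3238936.3474 m, Z=-2634013.6665 m

start: φ=-24.542805°, λ=-146.096234°, h=2934.001 m
→ ECEF (a=6378137.000, f=1/298.257222101): X=-4820417.4558, Y=-3239646.0338, Z=-2634309.8822
→ Helmert 7p (PV): X=-4820094.3607, Y=-3238936.3474, Z=-2634013.6665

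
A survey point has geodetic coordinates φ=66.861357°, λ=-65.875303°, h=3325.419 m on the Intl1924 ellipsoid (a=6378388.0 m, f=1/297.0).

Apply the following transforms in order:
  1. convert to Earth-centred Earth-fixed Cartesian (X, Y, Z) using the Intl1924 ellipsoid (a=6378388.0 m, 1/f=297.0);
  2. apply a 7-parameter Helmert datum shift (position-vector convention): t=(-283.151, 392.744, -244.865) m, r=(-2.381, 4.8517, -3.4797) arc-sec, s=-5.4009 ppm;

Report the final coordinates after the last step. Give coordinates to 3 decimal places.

X=1027708.177 m, Y=-2294784.927 m, Z=5845272.393 m

start: φ=66.861357°, λ=-65.875303°, h=3325.419 m
→ ECEF (a=6378388.000, f=1/297.0): X=1027898.1040, Y=-2295240.2043, Z=5845546.5126
→ Helmert 7p (PV): X=1027708.1773, Y=-2294784.9274, Z=5845272.3934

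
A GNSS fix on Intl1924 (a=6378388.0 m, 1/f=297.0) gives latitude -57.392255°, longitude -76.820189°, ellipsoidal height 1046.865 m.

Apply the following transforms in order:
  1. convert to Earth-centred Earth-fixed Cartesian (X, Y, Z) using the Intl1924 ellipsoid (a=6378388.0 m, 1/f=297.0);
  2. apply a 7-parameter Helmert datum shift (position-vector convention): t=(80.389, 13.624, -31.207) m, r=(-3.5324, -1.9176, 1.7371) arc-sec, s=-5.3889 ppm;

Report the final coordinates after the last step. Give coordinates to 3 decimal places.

start: φ=-57.392255°, λ=-76.820189°, h=1046.865 m
→ ECEF (a=6378388.000, f=1/297.0): X=785716.5999, Y=-3355237.2965, Z=-5350559.8568
→ Helmert 7p (PV): X=785870.7542, Y=-3355290.6053, Z=-5350497.4655

X=785870.754 m, Y=-3355290.605 m, Z=-5350497.466 m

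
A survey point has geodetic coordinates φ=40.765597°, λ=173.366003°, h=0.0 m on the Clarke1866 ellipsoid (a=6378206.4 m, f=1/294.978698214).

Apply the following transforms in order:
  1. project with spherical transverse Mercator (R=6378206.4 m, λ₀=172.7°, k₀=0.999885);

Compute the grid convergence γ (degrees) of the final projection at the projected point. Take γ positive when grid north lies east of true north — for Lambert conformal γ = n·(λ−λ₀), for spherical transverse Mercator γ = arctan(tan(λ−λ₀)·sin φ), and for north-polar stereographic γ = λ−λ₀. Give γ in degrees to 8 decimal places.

0.43488852

start: φ=40.765597°, λ=173.366003°, h=0.000 m
→ into tm (λ₀=172.7°): φ=40.76559700°, λ−λ₀=0.66600300°
convergence γ = 0.43488852°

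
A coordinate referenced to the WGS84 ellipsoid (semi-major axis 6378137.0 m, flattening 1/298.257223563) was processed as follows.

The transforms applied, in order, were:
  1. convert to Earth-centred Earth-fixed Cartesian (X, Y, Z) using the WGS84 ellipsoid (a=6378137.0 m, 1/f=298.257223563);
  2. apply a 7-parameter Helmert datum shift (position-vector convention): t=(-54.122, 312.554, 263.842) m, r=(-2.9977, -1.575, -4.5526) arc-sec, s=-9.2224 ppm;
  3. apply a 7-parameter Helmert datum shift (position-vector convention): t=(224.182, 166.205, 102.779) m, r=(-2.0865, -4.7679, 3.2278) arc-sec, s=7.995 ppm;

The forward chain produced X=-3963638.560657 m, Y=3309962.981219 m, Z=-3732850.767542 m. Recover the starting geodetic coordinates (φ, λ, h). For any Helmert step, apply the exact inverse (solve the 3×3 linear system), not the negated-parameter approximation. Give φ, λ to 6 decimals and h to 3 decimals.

φ=-36.046207°, λ=140.141040°, h=1155.814 m

start: X=-3963638.5607, Y=3309962.9812, Z=-3732850.7675 m
→ Helmert⁻¹: X=-3963865.5415, Y=3309870.1040, Z=-3732798.5939
→ Helmert⁻¹: X=-3963949.5276, Y=3309554.8345, Z=-3733018.4974
→ geod (Bowring, a=6378137.000): φ=-36.04620700°, λ=140.14104000°, h=1155.8140 m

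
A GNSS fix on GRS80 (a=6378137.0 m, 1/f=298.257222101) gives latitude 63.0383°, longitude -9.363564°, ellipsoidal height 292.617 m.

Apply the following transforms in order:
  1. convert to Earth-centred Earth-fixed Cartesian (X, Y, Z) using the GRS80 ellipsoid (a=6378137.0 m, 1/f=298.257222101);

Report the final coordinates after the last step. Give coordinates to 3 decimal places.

start: φ=63.038300°, λ=-9.363564°, h=292.617 m
→ ECEF (a=6378137.000, f=1/298.257222101): X=2861031.6027, Y=-471771.6328, Z=5662175.7474

X=2861031.603 m, Y=-471771.633 m, Z=5662175.747 m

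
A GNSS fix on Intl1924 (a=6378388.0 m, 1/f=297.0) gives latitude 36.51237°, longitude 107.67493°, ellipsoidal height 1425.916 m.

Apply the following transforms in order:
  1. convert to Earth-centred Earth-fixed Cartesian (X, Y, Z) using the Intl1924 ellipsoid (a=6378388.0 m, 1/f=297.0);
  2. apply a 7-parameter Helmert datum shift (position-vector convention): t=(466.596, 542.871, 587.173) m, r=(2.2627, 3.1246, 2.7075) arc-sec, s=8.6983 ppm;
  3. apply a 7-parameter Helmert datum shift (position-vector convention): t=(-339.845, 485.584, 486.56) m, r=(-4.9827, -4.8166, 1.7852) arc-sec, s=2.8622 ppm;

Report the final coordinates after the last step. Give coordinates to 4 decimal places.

start: φ=36.512370°, λ=107.674930°, h=1425.916 m
→ ECEF (a=6378388.000, f=1/297.0): X=-1558689.3501, Y=4891407.5106, Z=3774946.2853
→ Helmert 7p (PV): X=-1558243.3336, Y=4891931.0574, Z=3775643.5645
→ Helmert 7p (PV): X=-1558718.1452, Y=4892508.3644, Z=3775986.3699

X=-1558718.1452 m, Y=4892508.3644 m, Z=3775986.3699 m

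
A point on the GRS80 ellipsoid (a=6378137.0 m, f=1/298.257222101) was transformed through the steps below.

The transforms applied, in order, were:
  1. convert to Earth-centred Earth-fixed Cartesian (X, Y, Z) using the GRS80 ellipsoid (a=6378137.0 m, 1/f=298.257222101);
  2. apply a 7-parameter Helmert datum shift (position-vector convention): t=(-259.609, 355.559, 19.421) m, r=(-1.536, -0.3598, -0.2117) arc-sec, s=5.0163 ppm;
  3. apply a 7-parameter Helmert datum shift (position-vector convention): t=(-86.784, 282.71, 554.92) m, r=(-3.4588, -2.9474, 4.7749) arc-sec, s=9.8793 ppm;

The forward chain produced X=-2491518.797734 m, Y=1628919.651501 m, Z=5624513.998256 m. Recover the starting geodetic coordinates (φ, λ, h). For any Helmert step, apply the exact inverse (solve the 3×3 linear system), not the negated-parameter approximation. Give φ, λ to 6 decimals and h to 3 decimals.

start: X=-2491518.7977, Y=1628919.6515, Z=5624513.9983 m
→ Helmert⁻¹: X=-2491289.3366, Y=1628584.2168, Z=5623966.4263
→ Helmert⁻¹: X=-2491009.0928, Y=1628176.0536, Z=5623935.2639
→ geod (Bowring, a=6378137.000): φ=62.27311200°, λ=146.83052300°, h=1349.4410 m

φ=62.273112°, λ=146.830523°, h=1349.441 m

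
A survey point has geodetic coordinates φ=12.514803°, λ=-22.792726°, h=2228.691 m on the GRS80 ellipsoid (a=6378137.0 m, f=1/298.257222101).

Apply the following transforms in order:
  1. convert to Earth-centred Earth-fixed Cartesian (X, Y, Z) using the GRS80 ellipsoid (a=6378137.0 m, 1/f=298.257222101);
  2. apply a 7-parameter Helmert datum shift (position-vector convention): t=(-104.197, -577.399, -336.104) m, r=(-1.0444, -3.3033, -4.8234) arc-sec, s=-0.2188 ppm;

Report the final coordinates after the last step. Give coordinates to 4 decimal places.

start: φ=12.514803°, λ=-22.792726°, h=2228.691 m
→ ECEF (a=6378137.000, f=1/298.257222101): X=5743281.0185, Y=-2413395.1000, Z=1373536.7848
→ Helmert 7p (PV): X=5743097.1318, Y=-2414099.3199, Z=1373304.5780

X=5743097.1318 m, Y=-2414099.3199 m, Z=1373304.5780 m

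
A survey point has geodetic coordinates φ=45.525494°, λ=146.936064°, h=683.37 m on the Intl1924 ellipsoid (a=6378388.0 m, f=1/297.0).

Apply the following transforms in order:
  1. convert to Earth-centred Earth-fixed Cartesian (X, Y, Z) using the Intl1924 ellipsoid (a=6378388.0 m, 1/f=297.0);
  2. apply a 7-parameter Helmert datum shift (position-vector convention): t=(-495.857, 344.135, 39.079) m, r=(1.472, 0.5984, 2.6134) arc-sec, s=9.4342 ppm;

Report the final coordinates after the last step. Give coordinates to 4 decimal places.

start: φ=45.525494°, λ=146.936064°, h=683.370 m
→ ECEF (a=6378388.000, f=1/297.0): X=-3751831.4177, Y=2442424.4099, Z=4529024.3316
→ Helmert 7p (PV): X=-3752380.4769, Y=2442711.7291, Z=4529134.4534

X=-3752380.4769 m, Y=2442711.7291 m, Z=4529134.4534 m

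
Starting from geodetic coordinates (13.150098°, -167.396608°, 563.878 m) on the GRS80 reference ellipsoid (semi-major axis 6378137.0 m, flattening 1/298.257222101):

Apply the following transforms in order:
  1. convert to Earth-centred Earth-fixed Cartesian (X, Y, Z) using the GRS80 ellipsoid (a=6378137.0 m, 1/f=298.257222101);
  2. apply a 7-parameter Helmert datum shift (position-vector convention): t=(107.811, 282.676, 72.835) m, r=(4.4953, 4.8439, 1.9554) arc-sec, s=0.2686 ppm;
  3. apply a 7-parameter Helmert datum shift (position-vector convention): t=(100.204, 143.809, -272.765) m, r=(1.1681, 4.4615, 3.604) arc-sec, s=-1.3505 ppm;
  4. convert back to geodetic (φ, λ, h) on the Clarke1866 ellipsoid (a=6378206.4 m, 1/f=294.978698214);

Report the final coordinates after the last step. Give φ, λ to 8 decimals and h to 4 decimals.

φ=13.15208977°, λ=-167.39799658°, h=166.4335 m

start: φ=13.150098°, λ=-167.396608°, h=563.878 m
→ ECEF (a=6378137.000, f=1/298.257222101): X=-6062813.5050, Y=-1355576.2458, Z=1441708.4939
→ Helmert 7p (PV): X=-6062660.6146, Y=-1355382.8300, Z=1441894.5514
→ Helmert 7p (PV): X=-6062497.3528, Y=-1355351.2870, Z=1441743.2984
→ geod (Bowring, a=6378206.400): φ=13.15208977°, λ=-167.39799658°, h=166.4335 m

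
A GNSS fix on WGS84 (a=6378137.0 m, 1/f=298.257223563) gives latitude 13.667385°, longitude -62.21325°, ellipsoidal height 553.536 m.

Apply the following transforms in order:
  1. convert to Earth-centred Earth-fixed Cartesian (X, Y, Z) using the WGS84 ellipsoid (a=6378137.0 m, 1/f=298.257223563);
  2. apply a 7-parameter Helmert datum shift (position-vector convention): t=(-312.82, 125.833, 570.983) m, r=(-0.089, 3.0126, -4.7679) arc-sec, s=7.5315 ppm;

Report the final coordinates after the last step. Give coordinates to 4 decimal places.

X=2889573.2312 m, Y=-5484369.8027 m, Z=1497922.7218 m

start: φ=13.667385°, λ=-62.213250°, h=553.536 m
→ ECEF (a=6378137.000, f=1/298.257223563): X=2889969.1902, Y=-5484388.1728, Z=1497380.3046
→ Helmert 7p (PV): X=2889573.2312, Y=-5484369.8027, Z=1497922.7218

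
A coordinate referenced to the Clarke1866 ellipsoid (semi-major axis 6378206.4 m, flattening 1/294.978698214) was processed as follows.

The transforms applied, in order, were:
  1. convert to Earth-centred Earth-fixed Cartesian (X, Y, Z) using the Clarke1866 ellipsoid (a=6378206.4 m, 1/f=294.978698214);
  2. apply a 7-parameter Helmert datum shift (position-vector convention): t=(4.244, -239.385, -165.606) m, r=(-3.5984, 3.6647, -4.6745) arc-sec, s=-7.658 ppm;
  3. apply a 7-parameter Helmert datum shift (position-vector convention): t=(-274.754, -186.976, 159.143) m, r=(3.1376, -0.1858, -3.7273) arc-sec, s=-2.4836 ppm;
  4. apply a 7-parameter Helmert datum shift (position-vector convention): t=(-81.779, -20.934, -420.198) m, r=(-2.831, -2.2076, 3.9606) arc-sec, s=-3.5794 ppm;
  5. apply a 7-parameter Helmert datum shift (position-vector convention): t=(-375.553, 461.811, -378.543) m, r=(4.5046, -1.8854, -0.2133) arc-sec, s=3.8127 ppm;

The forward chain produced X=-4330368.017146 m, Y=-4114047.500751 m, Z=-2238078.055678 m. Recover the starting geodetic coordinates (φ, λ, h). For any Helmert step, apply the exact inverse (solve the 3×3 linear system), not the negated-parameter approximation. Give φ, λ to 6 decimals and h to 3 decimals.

φ=-20.663345°, λ=-136.461174°, h=2356.560 m

start: X=-4330368.0171, Y=-4114047.5008, Z=-2238078.0557 m
→ Helmert⁻¹: X=-4329992.1532, Y=-4114546.9680, Z=-2237561.5447
→ Helmert⁻¹: X=-4330028.8198, Y=-4114426.9132, Z=-2237159.4820
→ Helmert⁻¹: X=-4329692.4860, Y=-4114362.4270, Z=-2237257.6958
→ Helmert⁻¹: X=-4329596.8990, Y=-4114213.6380, Z=-2237257.9201
→ geod (Bowring, a=6378206.400): φ=-20.66334500°, λ=-136.46117400°, h=2356.5600 m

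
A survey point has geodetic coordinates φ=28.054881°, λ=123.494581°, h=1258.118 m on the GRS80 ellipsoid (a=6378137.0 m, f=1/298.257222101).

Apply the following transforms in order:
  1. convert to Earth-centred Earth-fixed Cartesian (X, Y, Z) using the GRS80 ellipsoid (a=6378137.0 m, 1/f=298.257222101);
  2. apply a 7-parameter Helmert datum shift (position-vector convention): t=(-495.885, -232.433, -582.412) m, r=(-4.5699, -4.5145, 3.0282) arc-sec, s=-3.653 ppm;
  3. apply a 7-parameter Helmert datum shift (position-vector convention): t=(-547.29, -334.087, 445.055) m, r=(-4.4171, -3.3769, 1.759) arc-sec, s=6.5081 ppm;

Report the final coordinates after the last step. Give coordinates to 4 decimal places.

X=-3110428.5393 m, Y=4697888.3903 m, Z=2982013.1144 m

start: φ=28.054881°, λ=123.494581°, h=1258.118 m
→ ECEF (a=6378137.000, f=1/298.257222101): X=-3109153.3480, Y=4698383.7326, Z=2982465.6281
→ Helmert 7p (PV): X=-3109772.1293, Y=4698154.5685, Z=2981700.1770
→ Helmert 7p (PV): X=-3110428.5393, Y=4697888.3903, Z=2982013.1144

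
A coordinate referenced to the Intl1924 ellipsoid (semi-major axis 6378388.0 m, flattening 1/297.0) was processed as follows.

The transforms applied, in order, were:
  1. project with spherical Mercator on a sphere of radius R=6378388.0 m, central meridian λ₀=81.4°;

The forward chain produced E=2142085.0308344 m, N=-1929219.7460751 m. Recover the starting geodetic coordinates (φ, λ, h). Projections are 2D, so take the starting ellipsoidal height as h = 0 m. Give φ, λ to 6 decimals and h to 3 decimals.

start: E=2142085.0308, N=-1929219.7461 m
→ merc⁻¹: φ=-17.07145000°, λ=100.64192000°

φ=-17.071450°, λ=100.641920°, h=0.000 m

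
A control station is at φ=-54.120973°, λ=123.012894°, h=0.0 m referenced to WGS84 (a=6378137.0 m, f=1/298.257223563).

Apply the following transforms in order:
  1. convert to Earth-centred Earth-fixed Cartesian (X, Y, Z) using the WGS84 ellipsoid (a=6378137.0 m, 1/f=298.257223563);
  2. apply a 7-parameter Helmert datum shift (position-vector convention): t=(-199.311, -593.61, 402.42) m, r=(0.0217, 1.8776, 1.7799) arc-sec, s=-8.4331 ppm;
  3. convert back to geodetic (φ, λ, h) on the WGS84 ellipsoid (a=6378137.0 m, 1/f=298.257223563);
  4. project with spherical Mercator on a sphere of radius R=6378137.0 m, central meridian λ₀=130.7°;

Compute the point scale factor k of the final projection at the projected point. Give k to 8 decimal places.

1.70628150

start: φ=-54.120973°, λ=123.012894°, h=0.000 m
→ ECEF (a=6378137.000, f=1/298.257223563): X=-2041095.4671, Y=3141463.4353, Z=-5144646.8753
→ Helmert 7p (PV): X=-2041351.5040, Y=3140826.2614, Z=-5144182.1598
→ geod (Bowring, a=6378137.000): φ=-54.12139979°, λ=123.02148778°, h=-607.8993 m
→ into merc (λ₀=130.7°): φ=-54.12139979°, λ−λ₀=-7.67851222°
scale k = 1.70628150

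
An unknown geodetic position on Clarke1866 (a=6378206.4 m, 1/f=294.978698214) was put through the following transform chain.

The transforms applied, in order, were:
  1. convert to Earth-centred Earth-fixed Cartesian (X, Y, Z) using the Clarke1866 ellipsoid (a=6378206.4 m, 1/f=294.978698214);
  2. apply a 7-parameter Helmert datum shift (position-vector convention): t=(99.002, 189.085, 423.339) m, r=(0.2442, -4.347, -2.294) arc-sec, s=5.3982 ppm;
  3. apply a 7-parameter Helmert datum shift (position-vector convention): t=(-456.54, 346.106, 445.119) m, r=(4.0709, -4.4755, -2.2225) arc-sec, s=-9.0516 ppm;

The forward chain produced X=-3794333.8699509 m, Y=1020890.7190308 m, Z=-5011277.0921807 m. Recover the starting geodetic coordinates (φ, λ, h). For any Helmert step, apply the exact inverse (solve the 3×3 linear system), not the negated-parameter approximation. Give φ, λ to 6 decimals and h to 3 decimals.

start: X=-3794333.8700, Y=1020890.7190, Z=-5011277.0922 m
→ Helmert⁻¹: X=-3794031.4090, Y=1020414.0576, Z=-5011705.3926
→ Helmert⁻¹: X=-3794226.9033, Y=1020171.3335, Z=-5012022.9203
→ geod (Bowring, a=6378206.400): φ=-52.09536700°, λ=164.95054000°, h=3672.0050 m

φ=-52.095367°, λ=164.950540°, h=3672.005 m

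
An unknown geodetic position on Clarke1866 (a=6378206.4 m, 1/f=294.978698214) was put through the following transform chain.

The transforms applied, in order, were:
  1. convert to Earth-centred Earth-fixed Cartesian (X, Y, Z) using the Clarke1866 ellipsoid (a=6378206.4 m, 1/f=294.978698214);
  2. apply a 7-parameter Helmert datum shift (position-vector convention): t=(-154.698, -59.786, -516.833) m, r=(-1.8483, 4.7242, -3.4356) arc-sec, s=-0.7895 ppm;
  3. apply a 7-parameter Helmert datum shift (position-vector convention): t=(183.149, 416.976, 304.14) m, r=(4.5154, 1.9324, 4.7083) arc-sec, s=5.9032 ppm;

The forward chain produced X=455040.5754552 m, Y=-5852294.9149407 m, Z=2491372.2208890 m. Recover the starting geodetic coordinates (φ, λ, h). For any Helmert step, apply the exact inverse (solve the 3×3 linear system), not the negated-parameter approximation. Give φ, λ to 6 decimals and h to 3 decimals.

φ=23.139339°, λ=-85.555616°, h=2267.396 m

start: X=455040.5755, Y=-5852294.9149, Z=2491372.2209 m
→ Helmert⁻¹: X=454697.8076, Y=-5852633.1853, Z=2491185.7572
→ Helmert⁻¹: X=454893.2790, Y=-5852592.7704, Z=2491662.5321
→ geod (Bowring, a=6378206.400): φ=23.13933900°, λ=-85.55561600°, h=2267.3960 m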